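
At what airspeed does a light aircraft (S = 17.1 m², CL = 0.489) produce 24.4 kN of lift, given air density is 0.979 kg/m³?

v = 77.2 m/s

L = ½ρv²S·CL ⇒ v = √(2L/(ρ·S·CL))
v = √(2 × 24400 / (0.979 × 17.1 × 0.489)) = √5961 = 77.2 m/s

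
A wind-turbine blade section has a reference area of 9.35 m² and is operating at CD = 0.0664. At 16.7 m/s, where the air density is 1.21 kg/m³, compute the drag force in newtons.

Dynamic pressure q = ½ρv² = ½ × 1.21 × 16.7² = 168.7 Pa.
D = q·S·CD = 168.7 × 9.35 × 0.0664 = 105 N

D = 105 N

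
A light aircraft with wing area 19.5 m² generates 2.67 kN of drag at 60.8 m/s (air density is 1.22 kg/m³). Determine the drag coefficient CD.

From D = ½ρv²S·CD, rearranging gives CD = 2D/(ρv²S).
CD = 2 × 2670 / (1.22 × 60.8² × 19.5) = 0.0607

CD = 0.0607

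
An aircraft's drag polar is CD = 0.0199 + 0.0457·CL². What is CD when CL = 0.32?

CD = 0.0199 + 0.0457 × 0.32² = 0.0199 + 0.00468 = 0.0246

CD = 0.0246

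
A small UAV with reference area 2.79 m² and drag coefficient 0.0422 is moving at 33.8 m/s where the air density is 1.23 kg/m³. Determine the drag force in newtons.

Dynamic pressure q = ½ρv² = ½ × 1.23 × 33.8² = 702.6 Pa.
D = q·S·CD = 702.6 × 2.79 × 0.0422 = 82.7 N

D = 82.7 N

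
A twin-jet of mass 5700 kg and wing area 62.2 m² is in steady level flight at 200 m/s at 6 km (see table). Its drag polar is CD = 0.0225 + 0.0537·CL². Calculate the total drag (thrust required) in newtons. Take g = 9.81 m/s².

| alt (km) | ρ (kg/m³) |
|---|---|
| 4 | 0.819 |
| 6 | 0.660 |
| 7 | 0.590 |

D = 18700 N

At 6 km, from the table: ρ = 0.660 kg/m³.
Weight W = mg = 5700 × 9.81 = 55917 N; in level flight L = W.
Dynamic pressure q = 0.5 × 0.66 × 200² = 13200 Pa.
Required CL = L/(qS) = 55917/(13200·62.2) = 0.06811.
CD = 0.0225 + 0.0537 × 0.06811² = 0.02275.
D = q·S·CD = 13200 × 62.2 × 0.02275 = 18680 N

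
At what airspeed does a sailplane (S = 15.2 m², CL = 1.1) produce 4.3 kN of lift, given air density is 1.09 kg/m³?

L = ½ρv²S·CL ⇒ v = √(2L/(ρ·S·CL))
v = √(2 × 4300 / (1.09 × 15.2 × 1.1)) = √471.9 = 21.7 m/s

v = 21.7 m/s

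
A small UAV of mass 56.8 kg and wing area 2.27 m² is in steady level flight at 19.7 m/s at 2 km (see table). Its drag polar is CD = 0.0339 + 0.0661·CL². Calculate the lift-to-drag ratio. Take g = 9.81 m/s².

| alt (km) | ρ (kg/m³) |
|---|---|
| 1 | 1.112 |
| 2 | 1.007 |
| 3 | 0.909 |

L/D = 9.09

At 2 km, from the table: ρ = 1.007 kg/m³.
Weight W = mg = 56.8 × 9.81 = 557.21 N; in level flight L = W.
q = ½ρv² = ½ × 1.007 × 19.7² = 195.4 Pa.
CL = W/(q·S) = 557.21 / (195.4 × 2.27) = 1.256.
CD = 0.0339 + 0.0661 × 1.256² = 0.1382.
L/D = CL/CD = 1.256 / 0.1382 = 9.09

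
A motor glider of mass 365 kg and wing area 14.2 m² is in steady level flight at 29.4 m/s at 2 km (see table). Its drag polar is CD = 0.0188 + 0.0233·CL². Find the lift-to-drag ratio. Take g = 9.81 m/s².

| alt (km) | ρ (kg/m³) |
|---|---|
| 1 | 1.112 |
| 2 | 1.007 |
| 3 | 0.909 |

At 2 km, from the table: ρ = 1.007 kg/m³.
Weight W = mg = 365 × 9.81 = 3580.7 N; in level flight L = W.
Dynamic pressure q = 0.5 × 1.007 × 29.4² = 435.2 Pa.
CL = W/(q·S) = 3580.7 / (435.2 × 14.2) = 0.5794.
CD = 0.0188 + 0.0233 × 0.5794² = 0.02662.
L/D = CL/CD = 0.5794 / 0.02662 = 21.8

L/D = 21.8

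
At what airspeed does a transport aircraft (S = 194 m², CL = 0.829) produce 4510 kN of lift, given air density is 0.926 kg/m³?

L = ½ρv²S·CL ⇒ v = √(2L/(ρ·S·CL))
v = √(2 × 4.51×10^6 / (0.926 × 194 × 0.829)) = √60570 = 246 m/s

v = 246 m/s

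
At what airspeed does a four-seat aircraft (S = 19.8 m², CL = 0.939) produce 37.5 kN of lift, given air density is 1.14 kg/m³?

v = 59.5 m/s

L = ½ρv²S·CL ⇒ v = √(2L/(ρ·S·CL))
v = √(2 × 37500 / (1.14 × 19.8 × 0.939)) = √3539 = 59.5 m/s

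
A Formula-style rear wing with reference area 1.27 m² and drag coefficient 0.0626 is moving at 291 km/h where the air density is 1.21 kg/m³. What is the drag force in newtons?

Convert speed: v = 291 km/h ÷ 3.6 = 80.83 m/s.
D = ½ρv²S·CD = ½ × 1.21 × 80.83² × 1.27 × 0.0626 = 314 N

D = 314 N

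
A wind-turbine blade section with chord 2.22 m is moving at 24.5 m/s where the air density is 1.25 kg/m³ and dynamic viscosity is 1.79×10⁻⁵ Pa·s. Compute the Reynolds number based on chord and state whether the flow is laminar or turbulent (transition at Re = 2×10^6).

Re = ρ·v·c/μ = 1.25 × 24.5 × 2.22 / (1.79×10⁻⁵) = 3.8×10^6
Since 3.8×10^6 > 2×10^6, the flow is turbulent.

Re = 3.8×10^6 (turbulent)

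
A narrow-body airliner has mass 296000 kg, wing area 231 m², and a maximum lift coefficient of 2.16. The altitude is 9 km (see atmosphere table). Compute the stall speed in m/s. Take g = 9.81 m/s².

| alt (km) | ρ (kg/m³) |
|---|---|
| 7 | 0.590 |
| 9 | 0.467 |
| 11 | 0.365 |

At 9 km, from the table: ρ = 0.467 kg/m³.
Stall occurs when L = W at CL,max. W = mg = 296000 × 9.81 = 2.904×10^6 N.
From L = ½ρV²S·CL,max = W: V_stall = √(2W/(ρSCL,max)) = √(2·2.904×10^6/(0.467·231·2.16))
V_stall = √24920 = 158 m/s

V_stall = 158 m/s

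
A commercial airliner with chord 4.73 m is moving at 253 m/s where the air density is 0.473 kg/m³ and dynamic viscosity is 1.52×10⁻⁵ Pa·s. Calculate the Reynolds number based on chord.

Re = 3.72×10^7

Re = ρ·v·c/μ = 0.473 × 253 × 4.73 / (1.52×10⁻⁵) = 3.72×10^7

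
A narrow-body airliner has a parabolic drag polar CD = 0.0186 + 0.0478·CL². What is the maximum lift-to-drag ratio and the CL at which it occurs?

For CD = CD0 + K·CL², (L/D)max occurs at CL* = √(CD0/K) and equals 1/(2√(K·CD0)).
(L/D)max = 1/(2√(0.0478 × 0.0186)) = 1/(2 × 0.02982) = 16.8
CL* = √(0.0186/0.0478) = 0.624

(L/D)max = 16.8, at CL = 0.624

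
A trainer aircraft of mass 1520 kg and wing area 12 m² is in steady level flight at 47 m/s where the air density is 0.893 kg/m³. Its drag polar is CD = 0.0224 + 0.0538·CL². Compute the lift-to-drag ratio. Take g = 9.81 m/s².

L/D = 11.7

Level flight ⇒ L = W = m·g = 1520 × 9.81 = 14911 N.
q = ½ρv² = ½ × 0.893 × 47² = 986.3 Pa.
Required CL = L/(qS) = 14911/(986.3·12) = 1.26.
CD = 0.0224 + 0.0538 × 1.26² = 0.1078.
L/D = CL/CD = 1.26 / 0.1078 = 11.7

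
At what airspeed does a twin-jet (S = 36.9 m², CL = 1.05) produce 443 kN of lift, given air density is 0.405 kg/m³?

L = ½ρv²S·CL ⇒ v = √(2L/(ρ·S·CL))
v = √(2 × 4.43×10^5 / (0.405 × 36.9 × 1.05)) = √56460 = 238 m/s

v = 238 m/s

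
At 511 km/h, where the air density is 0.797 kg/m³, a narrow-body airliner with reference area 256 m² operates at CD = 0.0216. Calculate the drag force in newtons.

D = 44400 N

Convert speed: v = 511 km/h ÷ 3.6 = 141.9 m/s.
Dynamic pressure q = ½ρv² = ½ × 0.797 × 141.9² = 8029 Pa.
D = q·S·CD = 8029 × 256 × 0.0216 = 44400 N ≈ 44.4 kN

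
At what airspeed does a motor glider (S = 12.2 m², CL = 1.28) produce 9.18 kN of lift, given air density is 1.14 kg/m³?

v = 32.1 m/s

L = ½ρv²S·CL ⇒ v = √(2L/(ρ·S·CL))
v = √(2 × 9180 / (1.14 × 12.2 × 1.28)) = √1031 = 32.1 m/s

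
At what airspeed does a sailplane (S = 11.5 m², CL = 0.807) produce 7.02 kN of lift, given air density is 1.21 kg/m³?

L = ½ρv²S·CL ⇒ v = √(2L/(ρ·S·CL))
v = √(2 × 7020 / (1.21 × 11.5 × 0.807)) = √1250 = 35.4 m/s

v = 35.4 m/s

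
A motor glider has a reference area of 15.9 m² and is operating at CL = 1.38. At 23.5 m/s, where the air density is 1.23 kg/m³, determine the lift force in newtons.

L = 7450 N

L = ½ρv²S·CL = ½ × 1.23 × 23.5² × 15.9 × 1.38 = 7450 N ≈ 7.45 kN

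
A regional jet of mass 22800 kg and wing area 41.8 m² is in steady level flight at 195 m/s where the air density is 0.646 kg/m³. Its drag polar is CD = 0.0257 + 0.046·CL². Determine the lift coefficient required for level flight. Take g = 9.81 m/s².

Weight W = mg = 22800 × 9.81 = 2.2367×10^5 N; in level flight L = W.
q = ½ρv² = ½ × 0.646 × 195² = 12280 Pa.
CL = W/(q·S) = 2.2367×10^5 / (12280 × 41.8) = 0.4357.

CL = 0.436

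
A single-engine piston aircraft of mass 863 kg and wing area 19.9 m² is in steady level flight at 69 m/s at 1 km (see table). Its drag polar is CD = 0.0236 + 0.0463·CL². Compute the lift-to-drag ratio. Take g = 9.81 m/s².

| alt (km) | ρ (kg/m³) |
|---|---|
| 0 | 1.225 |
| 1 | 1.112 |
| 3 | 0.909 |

L/D = 6.48

At 1 km, from the table: ρ = 1.112 kg/m³.
In steady level flight, lift balances weight: W = mg = 863 × 9.81 = 8466 N.
q = ½ρv² = ½ × 1.112 × 69² = 2647 Pa.
CL = W/(q·S) = 8466 / (2647 × 19.9) = 0.1607.
CD = 0.0236 + 0.0463 × 0.1607² = 0.0248.
L/D = CL/CD = 0.1607 / 0.0248 = 6.48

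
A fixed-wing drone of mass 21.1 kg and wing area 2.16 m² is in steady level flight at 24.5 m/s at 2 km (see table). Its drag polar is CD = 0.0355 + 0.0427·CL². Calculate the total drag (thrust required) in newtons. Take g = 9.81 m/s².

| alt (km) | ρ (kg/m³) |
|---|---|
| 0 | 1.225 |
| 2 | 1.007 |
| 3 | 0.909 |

At 2 km, from the table: ρ = 1.007 kg/m³.
Weight W = mg = 21.1 × 9.81 = 206.99 N; in level flight L = W.
Dynamic pressure q = 0.5 × 1.007 × 24.5² = 302.2 Pa.
CL = W/(q·S) = 206.99 / (302.2 × 2.16) = 0.3171.
CD = 0.0355 + 0.0427 × 0.3171² = 0.03979.
D = q·S·CD = 302.2 × 2.16 × 0.03979 = 25.98 N

D = 26 N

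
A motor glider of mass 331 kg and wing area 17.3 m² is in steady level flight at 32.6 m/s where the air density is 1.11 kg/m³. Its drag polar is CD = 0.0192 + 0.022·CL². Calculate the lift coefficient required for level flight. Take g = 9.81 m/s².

CL = 0.318

In steady level flight, lift balances weight: W = mg = 331 × 9.81 = 3247.1 N.
q = ½ρv² = ½ × 1.11 × 32.6² = 589.8 Pa.
Required CL = L/(qS) = 3247.1/(589.8·17.3) = 0.3182.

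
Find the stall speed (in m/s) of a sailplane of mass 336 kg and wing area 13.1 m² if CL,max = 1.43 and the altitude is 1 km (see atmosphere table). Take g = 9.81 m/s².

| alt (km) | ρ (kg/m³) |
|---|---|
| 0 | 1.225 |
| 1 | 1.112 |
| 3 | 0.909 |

At 1 km, from the table: ρ = 1.112 kg/m³.
Weight W = mg = 336 × 9.81 = 3296 N.
V_stall = √(2W/(ρ·S·CL,max)) = √(2 × 3296 / (1.112 × 13.1 × 1.43))
V_stall = √316.5 = 17.8 m/s

V_stall = 17.8 m/s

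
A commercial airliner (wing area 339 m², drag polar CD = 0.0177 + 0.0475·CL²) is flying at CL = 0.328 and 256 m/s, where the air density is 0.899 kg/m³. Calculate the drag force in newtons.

D = 2.28×10^5 N

CD = 0.0177 + 0.0475 × 0.328² = 0.02281
D = ½ρv²S·CD = ½ × 0.899 × 256² × 339 × 0.02281 = 2.28×10^5 N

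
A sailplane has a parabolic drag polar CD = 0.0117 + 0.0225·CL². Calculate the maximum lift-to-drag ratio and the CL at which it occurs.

For CD = CD0 + K·CL², (L/D)max occurs at CL* = √(CD0/K) and equals 1/(2√(K·CD0)).
(L/D)max = 1/(2√(0.0225 × 0.0117)) = 1/(2 × 0.01622) = 30.8
CL* = √(0.0117/0.0225) = 0.721

(L/D)max = 30.8, at CL = 0.721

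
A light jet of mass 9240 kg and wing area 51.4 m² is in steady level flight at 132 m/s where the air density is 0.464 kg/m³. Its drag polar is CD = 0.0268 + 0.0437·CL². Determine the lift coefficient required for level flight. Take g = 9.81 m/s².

In steady level flight, lift balances weight: W = mg = 9240 × 9.81 = 90644 N.
Dynamic pressure q = 0.5 × 0.464 × 132² = 4042 Pa.
Required CL = L/(qS) = 90644/(4042·51.4) = 0.4363.

CL = 0.436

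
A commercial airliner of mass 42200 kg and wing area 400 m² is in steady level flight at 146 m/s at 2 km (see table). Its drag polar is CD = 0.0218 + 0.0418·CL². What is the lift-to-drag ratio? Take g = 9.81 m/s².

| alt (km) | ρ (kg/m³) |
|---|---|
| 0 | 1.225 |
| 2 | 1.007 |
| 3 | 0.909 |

At 2 km, from the table: ρ = 1.007 kg/m³.
Level flight ⇒ L = W = m·g = 42200 × 9.81 = 4.1398×10^5 N.
q = ½ρv² = ½ × 1.007 × 146² = 10730 Pa.
CL = W/(q·S) = 4.1398×10^5 / (10730 × 400) = 0.09643.
CD = 0.0218 + 0.0418 × 0.09643² = 0.02219.
L/D = CL/CD = 0.09643 / 0.02219 = 4.35

L/D = 4.35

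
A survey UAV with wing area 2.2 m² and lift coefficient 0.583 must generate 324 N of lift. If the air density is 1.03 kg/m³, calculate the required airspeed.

L = ½ρv²S·CL ⇒ v = √(2L/(ρ·S·CL))
v = √(2 × 324 / (1.03 × 2.2 × 0.583)) = √490.5 = 22.1 m/s

v = 22.1 m/s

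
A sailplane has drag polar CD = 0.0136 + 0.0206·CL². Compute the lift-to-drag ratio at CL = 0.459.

L/D = 25.6

CD = 0.0136 + 0.0206 × 0.459² = 0.01794
L/D = CL/CD = 0.459 / 0.01794 = 25.6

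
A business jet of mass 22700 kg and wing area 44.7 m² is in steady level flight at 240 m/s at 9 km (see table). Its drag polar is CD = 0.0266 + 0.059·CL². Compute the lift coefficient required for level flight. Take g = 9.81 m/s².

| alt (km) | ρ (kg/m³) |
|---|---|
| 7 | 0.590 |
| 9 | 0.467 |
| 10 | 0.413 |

At 9 km, from the table: ρ = 0.467 kg/m³.
Weight W = mg = 22700 × 9.81 = 2.2269×10^5 N; in level flight L = W.
Dynamic pressure q = 0.5 × 0.467 × 240² = 13450 Pa.
Required CL = L/(qS) = 2.2269×10^5/(13450·44.7) = 0.3704.

CL = 0.37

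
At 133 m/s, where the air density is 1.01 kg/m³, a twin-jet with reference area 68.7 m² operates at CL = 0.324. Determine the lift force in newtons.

L = ½ρv²S·CL = ½ × 1.01 × 133² × 68.7 × 0.324 = 1.99×10^5 N ≈ 199 kN

L = 1.99×10^5 N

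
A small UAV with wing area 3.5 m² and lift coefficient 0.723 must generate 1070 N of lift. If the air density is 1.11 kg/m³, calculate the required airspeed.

L = ½ρv²S·CL ⇒ v = √(2L/(ρ·S·CL))
v = √(2 × 1070 / (1.11 × 3.5 × 0.723)) = √761.9 = 27.6 m/s

v = 27.6 m/s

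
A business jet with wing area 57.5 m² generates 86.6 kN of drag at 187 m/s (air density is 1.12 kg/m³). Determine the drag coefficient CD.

CD = 0.0769

From D = ½ρv²S·CD, rearranging gives CD = 2D/(ρv²S).
CD = 2 × 86600 / (1.12 × 187² × 57.5) = 0.0769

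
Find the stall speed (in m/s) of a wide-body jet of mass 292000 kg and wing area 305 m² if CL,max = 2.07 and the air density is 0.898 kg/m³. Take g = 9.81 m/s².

V_stall = 101 m/s

Weight W = mg = 292000 × 9.81 = 2.865×10^6 N.
From L = ½ρV²S·CL,max = W: V_stall = √(2W/(ρSCL,max)) = √(2·2.865×10^6/(0.898·305·2.07))
V_stall = √10100 = 101 m/s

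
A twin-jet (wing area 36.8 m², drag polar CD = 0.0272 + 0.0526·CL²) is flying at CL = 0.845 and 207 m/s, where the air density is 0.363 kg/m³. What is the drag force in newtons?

CD = 0.0272 + 0.0526 × 0.845² = 0.06476
D = ½ρv²S·CD = ½ × 0.363 × 207² × 36.8 × 0.06476 = 18500 N

D = 18500 N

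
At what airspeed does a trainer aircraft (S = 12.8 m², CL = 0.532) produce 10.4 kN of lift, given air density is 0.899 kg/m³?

L = ½ρv²S·CL ⇒ v = √(2L/(ρ·S·CL))
v = √(2 × 10400 / (0.899 × 12.8 × 0.532)) = √3398 = 58.3 m/s

v = 58.3 m/s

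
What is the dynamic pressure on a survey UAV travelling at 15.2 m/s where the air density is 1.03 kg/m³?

q = ½ρv² = ½ × 1.03 × 15.2² = 119 Pa

q = 119 Pa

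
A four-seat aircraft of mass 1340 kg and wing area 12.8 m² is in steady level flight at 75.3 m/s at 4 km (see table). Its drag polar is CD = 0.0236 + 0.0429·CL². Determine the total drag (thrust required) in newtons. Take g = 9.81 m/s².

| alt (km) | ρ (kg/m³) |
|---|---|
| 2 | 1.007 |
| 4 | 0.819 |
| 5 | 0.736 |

At 4 km, from the table: ρ = 0.819 kg/m³.
Level flight ⇒ L = W = m·g = 1340 × 9.81 = 13145 N.
Dynamic pressure q = 0.5 × 0.819 × 75.3² = 2322 Pa.
Required CL = L/(qS) = 13145/(2322·12.8) = 0.4423.
CD = 0.0236 + 0.0429 × 0.4423² = 0.03199.
D = q·S·CD = 2322 × 12.8 × 0.03199 = 950.8 N

D = 951 N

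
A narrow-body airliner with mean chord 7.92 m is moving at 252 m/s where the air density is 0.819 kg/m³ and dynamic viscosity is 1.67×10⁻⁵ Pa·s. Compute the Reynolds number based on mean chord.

Re = ρ·v·c/μ = 0.819 × 252 × 7.92 / (1.67×10⁻⁵) = 9.79×10^7

Re = 9.79×10^7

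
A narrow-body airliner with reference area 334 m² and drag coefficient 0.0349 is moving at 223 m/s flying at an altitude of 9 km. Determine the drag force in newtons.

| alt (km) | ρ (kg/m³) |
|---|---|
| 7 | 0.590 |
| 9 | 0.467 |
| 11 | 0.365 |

At 9 km, from the table: ρ = 0.467 kg/m³.
Dynamic pressure q = ½ρv² = ½ × 0.467 × 223² = 11610 Pa.
D = q·S·CD = 11610 × 334 × 0.0349 = 1.35×10^5 N ≈ 135 kN

D = 1.35×10^5 N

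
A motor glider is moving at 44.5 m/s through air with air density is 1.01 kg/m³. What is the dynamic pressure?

q = 1000 Pa

q = ½ρv² = ½ × 1.01 × 44.5² = 1000 Pa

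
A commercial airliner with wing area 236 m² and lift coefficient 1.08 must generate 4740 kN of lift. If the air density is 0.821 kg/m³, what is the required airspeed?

v = 213 m/s

L = ½ρv²S·CL ⇒ v = √(2L/(ρ·S·CL))
v = √(2 × 4.74×10^6 / (0.821 × 236 × 1.08)) = √45300 = 213 m/s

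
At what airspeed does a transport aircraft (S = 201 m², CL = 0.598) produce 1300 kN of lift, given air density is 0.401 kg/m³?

v = 232 m/s

L = ½ρv²S·CL ⇒ v = √(2L/(ρ·S·CL))
v = √(2 × 1.3×10^6 / (0.401 × 201 × 0.598)) = √53940 = 232 m/s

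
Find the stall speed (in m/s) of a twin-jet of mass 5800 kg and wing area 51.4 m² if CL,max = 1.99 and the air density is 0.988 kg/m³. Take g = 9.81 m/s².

V_stall = 33.6 m/s

At stall, lift equals weight: L = W = m·g = 5800 × 9.81 = 56900 N.
From L = ½ρV²S·CL,max = W: V_stall = √(2W/(ρSCL,max)) = √(2·56900/(0.988·51.4·1.99))
V_stall = √1126 = 33.6 m/s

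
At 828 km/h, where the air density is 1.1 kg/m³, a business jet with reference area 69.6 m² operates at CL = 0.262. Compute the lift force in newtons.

Convert speed: v = 828 km/h ÷ 3.6 = 230 m/s.
L = ½ρv²S·CL = ½ × 1.1 × 230² × 69.6 × 0.262 = 5.31×10^5 N ≈ 531 kN

L = 5.31×10^5 N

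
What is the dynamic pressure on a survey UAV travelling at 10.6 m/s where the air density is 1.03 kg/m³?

q = ½ρv² = ½ × 1.03 × 10.6² = 57.9 Pa

q = 57.9 Pa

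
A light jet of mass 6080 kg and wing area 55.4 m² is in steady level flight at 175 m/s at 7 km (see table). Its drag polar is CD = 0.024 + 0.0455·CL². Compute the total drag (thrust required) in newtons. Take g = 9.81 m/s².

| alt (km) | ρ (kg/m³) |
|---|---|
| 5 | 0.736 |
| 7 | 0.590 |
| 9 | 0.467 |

D = 12300 N

At 7 km, from the table: ρ = 0.590 kg/m³.
Weight W = mg = 6080 × 9.81 = 59645 N; in level flight L = W.
q = ½ρv² = ½ × 0.59 × 175² = 9034 Pa.
CL = 2W/(ρv²S) = 2×59645/(0.59×175²×55.4) = 0.1192.
CD = 0.024 + 0.0455 × 0.1192² = 0.02465.
D = q·S·CD = 9034 × 55.4 × 0.02465 = 12340 N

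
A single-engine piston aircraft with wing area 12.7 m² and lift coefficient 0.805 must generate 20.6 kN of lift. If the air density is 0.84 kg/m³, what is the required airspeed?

v = 69.3 m/s

L = ½ρv²S·CL ⇒ v = √(2L/(ρ·S·CL))
v = √(2 × 20600 / (0.84 × 12.7 × 0.805)) = √4798 = 69.3 m/s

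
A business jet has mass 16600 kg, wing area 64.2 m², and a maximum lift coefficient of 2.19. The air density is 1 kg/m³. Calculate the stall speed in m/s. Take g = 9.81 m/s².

V_stall = 48.1 m/s

At stall, lift equals weight: L = W = m·g = 16600 × 9.81 = 1.628×10^5 N.
V_stall = √(2W/(ρ·S·CL,max)) = √(2 × 1.628×10^5 / (1 × 64.2 × 2.19))
V_stall = √2316 = 48.1 m/s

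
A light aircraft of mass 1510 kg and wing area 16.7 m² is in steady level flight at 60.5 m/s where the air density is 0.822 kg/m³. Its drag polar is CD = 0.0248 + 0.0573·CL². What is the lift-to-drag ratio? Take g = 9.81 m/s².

In steady level flight, lift balances weight: W = mg = 1510 × 9.81 = 14813 N.
q = ½ρv² = ½ × 0.822 × 60.5² = 1504 Pa.
CL = 2W/(ρv²S) = 2×14813/(0.822×60.5²×16.7) = 0.5896.
CD = 0.0248 + 0.0573 × 0.5896² = 0.04472.
L/D = CL/CD = 0.5896 / 0.04472 = 13.2

L/D = 13.2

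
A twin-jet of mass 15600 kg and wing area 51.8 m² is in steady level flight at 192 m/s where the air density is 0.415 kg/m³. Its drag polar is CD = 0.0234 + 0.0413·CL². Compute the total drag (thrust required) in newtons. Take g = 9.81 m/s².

D = 11700 N

Weight W = mg = 15600 × 9.81 = 1.5304×10^5 N; in level flight L = W.
Dynamic pressure q = 0.5 × 0.415 × 192² = 7649 Pa.
Required CL = L/(qS) = 1.5304×10^5/(7649·51.8) = 0.3862.
CD = 0.0234 + 0.0413 × 0.3862² = 0.02956.
D = q·S·CD = 7649 × 51.8 × 0.02956 = 11710 N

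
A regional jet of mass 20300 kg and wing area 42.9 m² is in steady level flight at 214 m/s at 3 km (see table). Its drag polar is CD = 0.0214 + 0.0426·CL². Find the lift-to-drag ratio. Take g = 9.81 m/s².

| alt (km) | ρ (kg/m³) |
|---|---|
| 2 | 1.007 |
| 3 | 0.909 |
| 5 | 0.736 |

At 3 km, from the table: ρ = 0.909 kg/m³.
Level flight ⇒ L = W = m·g = 20300 × 9.81 = 1.9914×10^5 N.
q = ½ρv² = ½ × 0.909 × 214² = 20810 Pa.
CL = W/(q·S) = 1.9914×10^5 / (20810 × 42.9) = 0.223.
CD = 0.0214 + 0.0426 × 0.223² = 0.02352.
L/D = CL/CD = 0.223 / 0.02352 = 9.48

L/D = 9.48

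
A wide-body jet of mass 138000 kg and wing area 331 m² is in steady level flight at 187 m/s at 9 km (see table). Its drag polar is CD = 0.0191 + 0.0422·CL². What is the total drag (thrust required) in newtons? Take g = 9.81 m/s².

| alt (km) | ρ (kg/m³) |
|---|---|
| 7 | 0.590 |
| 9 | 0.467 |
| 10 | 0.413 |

At 9 km, from the table: ρ = 0.467 kg/m³.
Level flight ⇒ L = W = m·g = 138000 × 9.81 = 1.3538×10^6 N.
q = ½ρv² = ½ × 0.467 × 187² = 8165 Pa.
CL = 2W/(ρv²S) = 2×1.3538×10^6/(0.467×187²×331) = 0.5009.
CD = 0.0191 + 0.0422 × 0.5009² = 0.02969.
D = q·S·CD = 8165 × 331 × 0.02969 = 80240 N

D = 80200 N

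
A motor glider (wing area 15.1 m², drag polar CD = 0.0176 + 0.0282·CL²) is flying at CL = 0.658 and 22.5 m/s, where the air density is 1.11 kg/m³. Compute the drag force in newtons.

D = 126 N

CD = 0.0176 + 0.0282 × 0.658² = 0.02981
D = ½ρv²S·CD = ½ × 1.11 × 22.5² × 15.1 × 0.02981 = 126 N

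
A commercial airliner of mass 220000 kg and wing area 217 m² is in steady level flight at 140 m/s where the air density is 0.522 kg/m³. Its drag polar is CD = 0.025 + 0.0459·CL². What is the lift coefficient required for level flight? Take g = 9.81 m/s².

Level flight ⇒ L = W = m·g = 220000 × 9.81 = 2.1582×10^6 N.
q = ½ρv² = ½ × 0.522 × 140² = 5116 Pa.
CL = W/(q·S) = 2.1582×10^6 / (5116 × 217) = 1.944.

CL = 1.94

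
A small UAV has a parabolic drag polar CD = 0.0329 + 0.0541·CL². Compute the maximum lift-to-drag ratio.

(L/D)max = 11.9

For CD = CD0 + K·CL², (L/D)max occurs at CL* = √(CD0/K) and equals 1/(2√(K·CD0)).
(L/D)max = 1/(2√(0.0541 × 0.0329)) = 1/(2 × 0.04219) = 11.9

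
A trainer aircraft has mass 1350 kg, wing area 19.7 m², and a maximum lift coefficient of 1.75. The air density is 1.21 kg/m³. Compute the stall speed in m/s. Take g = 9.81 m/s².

V_stall = 25.2 m/s

Stall occurs when L = W at CL,max. W = mg = 1350 × 9.81 = 13240 N.
From L = ½ρV²S·CL,max = W: V_stall = √(2W/(ρSCL,max)) = √(2·13240/(1.21·19.7·1.75))
V_stall = √635 = 25.2 m/s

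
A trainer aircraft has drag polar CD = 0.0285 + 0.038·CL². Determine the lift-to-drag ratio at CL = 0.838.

CD = 0.0285 + 0.038 × 0.838² = 0.05519
L/D = CL/CD = 0.838 / 0.05519 = 15.2

L/D = 15.2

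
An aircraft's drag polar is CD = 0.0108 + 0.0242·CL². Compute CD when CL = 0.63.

CD = 0.0108 + 0.0242 × 0.63² = 0.0108 + 0.009605 = 0.0204

CD = 0.0204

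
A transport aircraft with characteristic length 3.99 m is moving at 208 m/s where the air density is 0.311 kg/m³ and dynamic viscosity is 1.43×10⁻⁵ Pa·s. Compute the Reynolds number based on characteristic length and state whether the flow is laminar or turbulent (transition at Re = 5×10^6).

Re = 1.8×10^7 (turbulent)

Re = ρ·v·c/μ = 0.311 × 208 × 3.99 / (1.43×10⁻⁵) = 1.8×10^7
Since 1.8×10^7 > 5×10^6, the flow is turbulent.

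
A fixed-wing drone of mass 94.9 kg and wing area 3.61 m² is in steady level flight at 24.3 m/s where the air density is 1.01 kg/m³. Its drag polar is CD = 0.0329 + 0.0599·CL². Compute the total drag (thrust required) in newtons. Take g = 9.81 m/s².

D = 83.6 N

Weight W = mg = 94.9 × 9.81 = 930.97 N; in level flight L = W.
q = ½ρv² = ½ × 1.01 × 24.3² = 298.2 Pa.
CL = 2W/(ρv²S) = 2×930.97/(1.01×24.3²×3.61) = 0.8648.
CD = 0.0329 + 0.0599 × 0.8648² = 0.0777.
D = q·S·CD = 298.2 × 3.61 × 0.0777 = 83.64 N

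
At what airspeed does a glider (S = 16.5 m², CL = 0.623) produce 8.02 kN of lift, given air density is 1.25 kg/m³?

L = ½ρv²S·CL ⇒ v = √(2L/(ρ·S·CL))
v = √(2 × 8020 / (1.25 × 16.5 × 0.623)) = √1248 = 35.3 m/s

v = 35.3 m/s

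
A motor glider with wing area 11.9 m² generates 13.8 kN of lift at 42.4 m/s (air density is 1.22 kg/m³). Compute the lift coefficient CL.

CL = 1.06

From L = ½ρv²S·CL, rearranging gives CL = 2L/(ρv²S).
CL = 2 × 13800 / (1.22 × 42.4² × 11.9) = 1.06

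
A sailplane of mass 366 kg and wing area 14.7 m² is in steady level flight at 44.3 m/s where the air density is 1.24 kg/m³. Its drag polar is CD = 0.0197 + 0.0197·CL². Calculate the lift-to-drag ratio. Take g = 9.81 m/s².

L/D = 9.8

Level flight ⇒ L = W = m·g = 366 × 9.81 = 3590.5 N.
q = ½ρv² = ½ × 1.24 × 44.3² = 1217 Pa.
CL = W/(q·S) = 3590.5 / (1217 × 14.7) = 0.2007.
CD = 0.0197 + 0.0197 × 0.2007² = 0.02049.
L/D = CL/CD = 0.2007 / 0.02049 = 9.8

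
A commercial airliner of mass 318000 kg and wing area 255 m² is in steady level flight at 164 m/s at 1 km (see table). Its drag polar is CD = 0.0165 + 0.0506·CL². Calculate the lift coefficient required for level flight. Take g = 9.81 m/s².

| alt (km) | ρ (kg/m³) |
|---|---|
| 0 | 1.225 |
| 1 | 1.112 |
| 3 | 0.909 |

CL = 0.818

At 1 km, from the table: ρ = 1.112 kg/m³.
Weight W = mg = 318000 × 9.81 = 3.1196×10^6 N; in level flight L = W.
q = ½ρv² = ½ × 1.112 × 164² = 14950 Pa.
Required CL = L/(qS) = 3.1196×10^6/(14950·255) = 0.8181.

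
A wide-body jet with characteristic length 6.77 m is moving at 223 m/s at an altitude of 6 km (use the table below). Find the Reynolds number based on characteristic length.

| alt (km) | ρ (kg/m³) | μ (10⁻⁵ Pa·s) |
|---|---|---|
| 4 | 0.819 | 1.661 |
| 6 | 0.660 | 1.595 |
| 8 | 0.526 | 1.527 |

At 6 km, from the table: ρ = 0.660 kg/m³, μ = 1.595×10⁻⁵ Pa·s.
Re = ρ·v·c/μ = 0.66 × 223 × 6.77 / (1.595×10⁻⁵) = 6.25×10^7

Re = 6.25×10^7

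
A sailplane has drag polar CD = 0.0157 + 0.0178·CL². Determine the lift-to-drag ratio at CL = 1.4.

CD = 0.0157 + 0.0178 × 1.4² = 0.05059
L/D = CL/CD = 1.4 / 0.05059 = 27.7

L/D = 27.7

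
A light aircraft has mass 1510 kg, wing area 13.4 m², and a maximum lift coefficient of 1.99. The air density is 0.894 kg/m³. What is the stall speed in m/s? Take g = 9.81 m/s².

At stall, lift equals weight: L = W = m·g = 1510 × 9.81 = 14810 N.
From L = ½ρV²S·CL,max = W: V_stall = √(2W/(ρSCL,max)) = √(2·14810/(0.894·13.4·1.99))
V_stall = √1243 = 35.3 m/s

V_stall = 35.3 m/s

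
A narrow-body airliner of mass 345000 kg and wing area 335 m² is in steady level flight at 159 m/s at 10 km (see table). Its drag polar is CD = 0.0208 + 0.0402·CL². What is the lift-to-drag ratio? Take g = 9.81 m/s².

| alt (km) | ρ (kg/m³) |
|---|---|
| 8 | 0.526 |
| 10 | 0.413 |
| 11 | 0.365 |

L/D = 11.3

At 10 km, from the table: ρ = 0.413 kg/m³.
In steady level flight, lift balances weight: W = mg = 345000 × 9.81 = 3.3844×10^6 N.
q = ½ρv² = ½ × 0.413 × 159² = 5221 Pa.
Required CL = L/(qS) = 3.3844×10^6/(5221·335) = 1.935.
CD = 0.0208 + 0.0402 × 1.935² = 0.1714.
L/D = CL/CD = 1.935 / 0.1714 = 11.3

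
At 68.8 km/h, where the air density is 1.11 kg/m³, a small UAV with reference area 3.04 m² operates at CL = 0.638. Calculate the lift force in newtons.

L = 393 N

Convert speed: v = 68.8 km/h ÷ 3.6 = 19.11 m/s.
L = ½ρv²S·CL = ½ × 1.11 × 19.11² × 3.04 × 0.638 = 393 N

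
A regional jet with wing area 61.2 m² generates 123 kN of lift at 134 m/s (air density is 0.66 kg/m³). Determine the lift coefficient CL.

From L = ½ρv²S·CL, rearranging gives CL = 2L/(ρv²S).
CL = 2 × 1.23×10^5 / (0.66 × 134² × 61.2) = 0.339

CL = 0.339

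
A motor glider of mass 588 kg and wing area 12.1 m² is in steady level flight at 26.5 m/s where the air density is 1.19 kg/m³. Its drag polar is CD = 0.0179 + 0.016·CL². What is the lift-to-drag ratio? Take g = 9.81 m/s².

L/D = 29.5

Level flight ⇒ L = W = m·g = 588 × 9.81 = 5768.3 N.
q = ½ρv² = ½ × 1.19 × 26.5² = 417.8 Pa.
CL = 2W/(ρv²S) = 2×5768.3/(1.19×26.5²×12.1) = 1.141.
CD = 0.0179 + 0.016 × 1.141² = 0.03873.
L/D = CL/CD = 1.141 / 0.03873 = 29.5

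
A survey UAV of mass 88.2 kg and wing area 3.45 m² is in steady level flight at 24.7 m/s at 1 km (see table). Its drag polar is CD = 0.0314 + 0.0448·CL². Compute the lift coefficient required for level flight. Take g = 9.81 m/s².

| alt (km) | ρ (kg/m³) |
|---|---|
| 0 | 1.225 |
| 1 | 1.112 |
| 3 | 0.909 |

At 1 km, from the table: ρ = 1.112 kg/m³.
Level flight ⇒ L = W = m·g = 88.2 × 9.81 = 865.24 N.
Dynamic pressure q = 0.5 × 1.112 × 24.7² = 339.2 Pa.
CL = W/(q·S) = 865.24 / (339.2 × 3.45) = 0.7393.

CL = 0.739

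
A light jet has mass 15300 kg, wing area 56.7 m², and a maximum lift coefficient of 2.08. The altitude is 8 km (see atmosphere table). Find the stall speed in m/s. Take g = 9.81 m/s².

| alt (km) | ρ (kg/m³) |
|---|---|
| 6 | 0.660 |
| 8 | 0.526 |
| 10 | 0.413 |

V_stall = 69.6 m/s

At 8 km, from the table: ρ = 0.526 kg/m³.
Stall occurs when L = W at CL,max. W = mg = 15300 × 9.81 = 1.501×10^5 N.
V_stall = √(2W/(ρ·S·CL,max)) = √(2 × 1.501×10^5 / (0.526 × 56.7 × 2.08))
V_stall = √4839 = 69.6 m/s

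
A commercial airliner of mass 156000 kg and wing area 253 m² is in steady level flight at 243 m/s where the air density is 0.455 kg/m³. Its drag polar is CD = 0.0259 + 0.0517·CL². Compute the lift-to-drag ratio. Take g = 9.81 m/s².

L/D = 12.4

In steady level flight, lift balances weight: W = mg = 156000 × 9.81 = 1.5304×10^6 N.
Dynamic pressure q = 0.5 × 0.455 × 243² = 13430 Pa.
CL = W/(q·S) = 1.5304×10^6 / (13430 × 253) = 0.4503.
CD = 0.0259 + 0.0517 × 0.4503² = 0.03638.
L/D = CL/CD = 0.4503 / 0.03638 = 12.4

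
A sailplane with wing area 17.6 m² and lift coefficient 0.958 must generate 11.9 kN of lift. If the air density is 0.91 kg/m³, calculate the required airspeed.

v = 39.4 m/s

L = ½ρv²S·CL ⇒ v = √(2L/(ρ·S·CL))
v = √(2 × 11900 / (0.91 × 17.6 × 0.958)) = √1551 = 39.4 m/s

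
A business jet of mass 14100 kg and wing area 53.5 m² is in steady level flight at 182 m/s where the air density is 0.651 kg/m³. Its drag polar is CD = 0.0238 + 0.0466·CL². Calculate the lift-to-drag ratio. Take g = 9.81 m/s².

Level flight ⇒ L = W = m·g = 14100 × 9.81 = 1.3832×10^5 N.
q = ½ρv² = ½ × 0.651 × 182² = 10780 Pa.
Required CL = L/(qS) = 1.3832×10^5/(10780·53.5) = 0.2398.
CD = 0.0238 + 0.0466 × 0.2398² = 0.02648.
L/D = CL/CD = 0.2398 / 0.02648 = 9.06

L/D = 9.06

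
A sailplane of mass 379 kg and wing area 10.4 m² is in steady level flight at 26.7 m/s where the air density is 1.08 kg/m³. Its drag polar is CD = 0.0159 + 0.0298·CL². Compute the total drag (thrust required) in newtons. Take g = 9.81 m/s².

D = 167 N

Weight W = mg = 379 × 9.81 = 3718 N; in level flight L = W.
Dynamic pressure q = 0.5 × 1.08 × 26.7² = 385 Pa.
CL = W/(q·S) = 3718 / (385 × 10.4) = 0.9287.
CD = 0.0159 + 0.0298 × 0.9287² = 0.0416.
D = q·S·CD = 385 × 10.4 × 0.0416 = 166.5 N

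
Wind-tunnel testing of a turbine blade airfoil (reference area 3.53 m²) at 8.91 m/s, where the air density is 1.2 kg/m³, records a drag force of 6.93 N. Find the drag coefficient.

CD = 0.0412

From D = ½ρv²S·CD, rearranging gives CD = 2D/(ρv²S).
CD = 2 × 6.93 / (1.2 × 8.91² × 3.53) = 0.0412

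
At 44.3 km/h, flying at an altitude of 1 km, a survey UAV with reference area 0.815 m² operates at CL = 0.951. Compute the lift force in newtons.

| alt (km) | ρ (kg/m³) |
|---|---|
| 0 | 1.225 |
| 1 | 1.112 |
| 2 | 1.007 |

L = 65.3 N

At 1 km, from the table: ρ = 1.112 kg/m³.
Convert speed: v = 44.3 km/h ÷ 3.6 = 12.31 m/s.
Dynamic pressure q = ½ρv² = ½ × 1.112 × 12.31² = 84.19 Pa.
L = q·S·CL = 84.19 × 0.815 × 0.951 = 65.3 N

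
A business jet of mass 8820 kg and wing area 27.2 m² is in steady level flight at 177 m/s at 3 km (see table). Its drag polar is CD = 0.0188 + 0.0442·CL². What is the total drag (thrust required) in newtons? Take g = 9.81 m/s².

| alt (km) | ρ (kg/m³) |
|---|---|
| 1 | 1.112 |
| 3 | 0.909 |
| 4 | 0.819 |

At 3 km, from the table: ρ = 0.909 kg/m³.
Weight W = mg = 8820 × 9.81 = 86524 N; in level flight L = W.
q = ½ρv² = ½ × 0.909 × 177² = 14240 Pa.
CL = 2W/(ρv²S) = 2×86524/(0.909×177²×27.2) = 0.2234.
CD = 0.0188 + 0.0442 × 0.2234² = 0.02101.
D = q·S·CD = 14240 × 27.2 × 0.02101 = 8136 N

D = 8140 N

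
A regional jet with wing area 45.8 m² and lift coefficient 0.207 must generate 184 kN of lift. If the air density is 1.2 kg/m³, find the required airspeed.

v = 180 m/s

L = ½ρv²S·CL ⇒ v = √(2L/(ρ·S·CL))
v = √(2 × 1.84×10^5 / (1.2 × 45.8 × 0.207)) = √32350 = 180 m/s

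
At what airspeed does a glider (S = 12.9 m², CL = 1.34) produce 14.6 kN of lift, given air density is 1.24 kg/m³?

L = ½ρv²S·CL ⇒ v = √(2L/(ρ·S·CL))
v = √(2 × 14600 / (1.24 × 12.9 × 1.34)) = √1362 = 36.9 m/s

v = 36.9 m/s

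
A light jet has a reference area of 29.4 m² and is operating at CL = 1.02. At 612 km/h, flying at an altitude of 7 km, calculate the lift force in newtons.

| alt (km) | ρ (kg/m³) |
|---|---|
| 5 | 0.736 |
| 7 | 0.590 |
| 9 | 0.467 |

At 7 km, from the table: ρ = 0.590 kg/m³.
Convert speed: v = 612 km/h ÷ 3.6 = 170 m/s.
Dynamic pressure q = ½ρv² = ½ × 0.59 × 170² = 8526 Pa.
L = q·S·CL = 8526 × 29.4 × 1.02 = 2.56×10^5 N ≈ 256 kN

L = 2.56×10^5 N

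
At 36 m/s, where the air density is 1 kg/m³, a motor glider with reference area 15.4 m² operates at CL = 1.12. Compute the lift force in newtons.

L = 11200 N

L = ½ρv²S·CL = ½ × 1 × 36² × 15.4 × 1.12 = 11200 N ≈ 11.2 kN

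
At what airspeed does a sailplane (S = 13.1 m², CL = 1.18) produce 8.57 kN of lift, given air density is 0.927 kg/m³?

L = ½ρv²S·CL ⇒ v = √(2L/(ρ·S·CL))
v = √(2 × 8570 / (0.927 × 13.1 × 1.18)) = √1196 = 34.6 m/s

v = 34.6 m/s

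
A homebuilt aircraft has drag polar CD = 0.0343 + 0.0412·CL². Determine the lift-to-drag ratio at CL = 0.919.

CD = 0.0343 + 0.0412 × 0.919² = 0.0691
L/D = CL/CD = 0.919 / 0.0691 = 13.3

L/D = 13.3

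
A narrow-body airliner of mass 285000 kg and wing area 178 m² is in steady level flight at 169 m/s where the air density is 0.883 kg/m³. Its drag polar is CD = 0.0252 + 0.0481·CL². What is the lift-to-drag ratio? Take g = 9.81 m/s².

L/D = 12.5

In steady level flight, lift balances weight: W = mg = 285000 × 9.81 = 2.7958×10^6 N.
q = ½ρv² = ½ × 0.883 × 169² = 12610 Pa.
Required CL = L/(qS) = 2.7958×10^6/(12610·178) = 1.246.
CD = 0.0252 + 0.0481 × 1.246² = 0.09983.
L/D = CL/CD = 1.246 / 0.09983 = 12.5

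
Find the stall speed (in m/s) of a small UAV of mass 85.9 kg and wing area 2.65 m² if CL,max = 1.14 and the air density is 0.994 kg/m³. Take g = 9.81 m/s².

V_stall = 23.7 m/s

Weight W = mg = 85.9 × 9.81 = 842.7 N.
From L = ½ρV²S·CL,max = W: V_stall = √(2W/(ρSCL,max)) = √(2·842.7/(0.994·2.65·1.14))
V_stall = √561.2 = 23.7 m/s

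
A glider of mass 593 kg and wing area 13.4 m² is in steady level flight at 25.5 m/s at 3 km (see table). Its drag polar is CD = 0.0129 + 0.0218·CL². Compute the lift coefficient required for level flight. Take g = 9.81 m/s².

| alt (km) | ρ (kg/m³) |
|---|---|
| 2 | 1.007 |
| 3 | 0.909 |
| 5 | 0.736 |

At 3 km, from the table: ρ = 0.909 kg/m³.
Level flight ⇒ L = W = m·g = 593 × 9.81 = 5817.3 N.
q = ½ρv² = ½ × 0.909 × 25.5² = 295.5 Pa.
CL = W/(q·S) = 5817.3 / (295.5 × 13.4) = 1.469.

CL = 1.47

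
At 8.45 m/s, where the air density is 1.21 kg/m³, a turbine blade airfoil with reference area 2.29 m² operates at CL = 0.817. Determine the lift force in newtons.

L = ½ρv²S·CL = ½ × 1.21 × 8.45² × 2.29 × 0.817 = 80.8 N

L = 80.8 N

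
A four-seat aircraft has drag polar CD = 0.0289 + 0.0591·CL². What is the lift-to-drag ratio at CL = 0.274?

L/D = 8.22

CD = 0.0289 + 0.0591 × 0.274² = 0.03334
L/D = CL/CD = 0.274 / 0.03334 = 8.22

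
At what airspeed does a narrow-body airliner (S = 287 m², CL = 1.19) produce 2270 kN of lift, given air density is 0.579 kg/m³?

v = 152 m/s

L = ½ρv²S·CL ⇒ v = √(2L/(ρ·S·CL))
v = √(2 × 2.27×10^6 / (0.579 × 287 × 1.19)) = √22960 = 152 m/s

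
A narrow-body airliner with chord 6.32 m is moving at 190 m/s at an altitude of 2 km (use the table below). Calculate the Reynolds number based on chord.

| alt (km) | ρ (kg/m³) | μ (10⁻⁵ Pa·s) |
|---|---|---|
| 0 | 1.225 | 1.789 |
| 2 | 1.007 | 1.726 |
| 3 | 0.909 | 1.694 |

At 2 km, from the table: ρ = 1.007 kg/m³, μ = 1.726×10⁻⁵ Pa·s.
Re = ρ·v·c/μ = 1.007 × 190 × 6.32 / (1.726×10⁻⁵) = 7.01×10^7

Re = 7.01×10^7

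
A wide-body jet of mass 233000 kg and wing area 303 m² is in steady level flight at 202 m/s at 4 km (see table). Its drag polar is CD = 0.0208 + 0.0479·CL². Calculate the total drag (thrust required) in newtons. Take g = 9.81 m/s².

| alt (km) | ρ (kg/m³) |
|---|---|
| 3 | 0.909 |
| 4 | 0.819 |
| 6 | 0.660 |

D = 1.55×10^5 N

At 4 km, from the table: ρ = 0.819 kg/m³.
Level flight ⇒ L = W = m·g = 233000 × 9.81 = 2.2857×10^6 N.
q = ½ρv² = ½ × 0.819 × 202² = 16710 Pa.
CL = W/(q·S) = 2.2857×10^6 / (16710 × 303) = 0.4515.
CD = 0.0208 + 0.0479 × 0.4515² = 0.03056.
D = q·S·CD = 16710 × 303 × 0.03056 = 1.547×10^5 N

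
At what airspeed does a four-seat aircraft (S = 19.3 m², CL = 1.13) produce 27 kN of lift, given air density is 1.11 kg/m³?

L = ½ρv²S·CL ⇒ v = √(2L/(ρ·S·CL))
v = √(2 × 27000 / (1.11 × 19.3 × 1.13)) = √2231 = 47.2 m/s

v = 47.2 m/s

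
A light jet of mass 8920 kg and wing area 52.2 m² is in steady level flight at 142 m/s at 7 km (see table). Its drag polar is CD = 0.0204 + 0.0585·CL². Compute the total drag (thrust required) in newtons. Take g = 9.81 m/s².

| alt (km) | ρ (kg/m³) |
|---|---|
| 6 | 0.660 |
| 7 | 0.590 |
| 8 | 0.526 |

D = 7780 N

At 7 km, from the table: ρ = 0.590 kg/m³.
Weight W = mg = 8920 × 9.81 = 87505 N; in level flight L = W.
Dynamic pressure q = 0.5 × 0.59 × 142² = 5948 Pa.
CL = 2W/(ρv²S) = 2×87505/(0.59×142²×52.2) = 0.2818.
CD = 0.0204 + 0.0585 × 0.2818² = 0.02505.
D = q·S·CD = 5948 × 52.2 × 0.02505 = 7777 N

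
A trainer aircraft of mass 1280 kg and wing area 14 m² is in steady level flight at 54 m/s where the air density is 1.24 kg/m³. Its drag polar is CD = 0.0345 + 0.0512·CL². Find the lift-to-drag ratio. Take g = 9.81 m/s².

L/D = 10.5

Weight W = mg = 1280 × 9.81 = 12557 N; in level flight L = W.
q = ½ρv² = ½ × 1.24 × 54² = 1808 Pa.
CL = W/(q·S) = 12557 / (1808 × 14) = 0.4961.
CD = 0.0345 + 0.0512 × 0.4961² = 0.0471.
L/D = CL/CD = 0.4961 / 0.0471 = 10.5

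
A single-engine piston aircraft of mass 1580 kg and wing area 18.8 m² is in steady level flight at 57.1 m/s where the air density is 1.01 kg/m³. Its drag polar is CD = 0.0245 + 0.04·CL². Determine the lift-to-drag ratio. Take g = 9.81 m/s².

Weight W = mg = 1580 × 9.81 = 15500 N; in level flight L = W.
Dynamic pressure q = 0.5 × 1.01 × 57.1² = 1647 Pa.
CL = W/(q·S) = 15500 / (1647 × 18.8) = 0.5007.
CD = 0.0245 + 0.04 × 0.5007² = 0.03453.
L/D = CL/CD = 0.5007 / 0.03453 = 14.5

L/D = 14.5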